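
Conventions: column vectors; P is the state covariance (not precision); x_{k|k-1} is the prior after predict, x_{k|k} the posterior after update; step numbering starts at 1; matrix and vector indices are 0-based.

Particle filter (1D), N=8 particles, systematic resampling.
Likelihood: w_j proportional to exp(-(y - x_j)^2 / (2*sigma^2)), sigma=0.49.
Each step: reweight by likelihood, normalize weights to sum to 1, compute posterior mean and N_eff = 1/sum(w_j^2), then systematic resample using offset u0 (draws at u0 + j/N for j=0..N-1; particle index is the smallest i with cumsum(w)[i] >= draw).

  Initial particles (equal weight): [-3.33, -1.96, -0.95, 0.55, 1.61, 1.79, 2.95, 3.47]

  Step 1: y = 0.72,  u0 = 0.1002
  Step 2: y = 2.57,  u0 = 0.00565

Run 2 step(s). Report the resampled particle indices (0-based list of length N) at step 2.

step 1: w=[0.0000, 0.0000, 0.0024, 0.7662, 0.1563, 0.0750, 0.0000, 0.0000]  mean=0.8051  Neff=1.6204  idx=[3, 3, 3, 3, 3, 3, 4, 5]
step 2: w=[0.0005, 0.0005, 0.0005, 0.0005, 0.0005, 0.0005, 0.3415, 0.6556]  mean=1.7250  Neff=1.8298  idx=[6, 6, 6, 7, 7, 7, 7, 7]

resampled_idx = [6, 6, 6, 7, 7, 7, 7, 7]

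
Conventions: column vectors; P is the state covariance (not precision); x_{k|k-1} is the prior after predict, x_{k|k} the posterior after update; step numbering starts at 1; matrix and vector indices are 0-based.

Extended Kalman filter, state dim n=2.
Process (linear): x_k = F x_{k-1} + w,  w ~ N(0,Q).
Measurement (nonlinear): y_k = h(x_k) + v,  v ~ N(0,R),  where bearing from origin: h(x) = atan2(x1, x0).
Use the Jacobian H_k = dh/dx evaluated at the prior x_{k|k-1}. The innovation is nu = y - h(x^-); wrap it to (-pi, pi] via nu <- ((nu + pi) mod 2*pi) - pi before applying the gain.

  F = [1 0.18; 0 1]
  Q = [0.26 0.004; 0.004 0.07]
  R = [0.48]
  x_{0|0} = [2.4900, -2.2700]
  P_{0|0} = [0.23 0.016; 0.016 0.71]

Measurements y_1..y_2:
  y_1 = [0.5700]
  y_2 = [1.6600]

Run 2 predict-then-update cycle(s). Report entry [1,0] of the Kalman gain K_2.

K[1,0] = 0.4369

step 1: x^-=[2.0814, -2.2700]  P^-=[0.5188 0.1478; 0.1478 0.7800]  H_jac=[0.2393 0.2194]  S=[0.5628]  K=[0.2782; 0.3670]  nu=[1.3987]  x^+=[2.4706, -1.7567]  P^+=[0.4752 0.0903; 0.0903 0.7042]
step 2: x^-=[2.1544, -1.7567]  P^-=[0.7905 0.2211; 0.2211 0.7742]  H_jac=[0.2273 0.2788]  S=[0.6091]  K=[0.3963; 0.4369]  nu=[2.3441]  x^+=[3.0833, -0.7325]  P^+=[0.6949 0.1156; 0.1156 0.6579]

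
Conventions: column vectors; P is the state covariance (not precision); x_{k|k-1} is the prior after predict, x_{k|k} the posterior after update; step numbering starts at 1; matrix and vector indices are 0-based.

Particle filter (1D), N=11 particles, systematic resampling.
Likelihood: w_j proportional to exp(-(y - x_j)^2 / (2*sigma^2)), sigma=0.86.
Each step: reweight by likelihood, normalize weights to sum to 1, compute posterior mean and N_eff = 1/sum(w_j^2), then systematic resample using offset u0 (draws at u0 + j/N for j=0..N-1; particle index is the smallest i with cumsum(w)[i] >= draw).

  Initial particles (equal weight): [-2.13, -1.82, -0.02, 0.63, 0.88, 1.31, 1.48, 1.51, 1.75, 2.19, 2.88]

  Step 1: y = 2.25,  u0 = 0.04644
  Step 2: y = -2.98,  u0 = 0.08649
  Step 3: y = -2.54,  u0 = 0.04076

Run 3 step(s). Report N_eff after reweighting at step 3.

N_eff = 9.2499

step 1: w=[0.0000, 0.0000, 0.0061, 0.0339, 0.0562, 0.1101, 0.1340, 0.1382, 0.1689, 0.1996, 0.1530]  mean=1.7951  Neff=6.8837  idx=[4, 5, 6, 6, 7, 8, 8, 9, 9, 10, 10]
step 2: w=[0.8306, 0.0777, 0.0284, 0.0284, 0.0237, 0.0053, 0.0053, 0.0003, 0.0003, 0.0000, 0.0000]  mean=0.9724  Neff=1.4325  idx=[0, 0, 0, 0, 0, 0, 0, 0, 0, 1, 6]
step 3: w=[0.1095, 0.1095, 0.1095, 0.1095, 0.1095, 0.1095, 0.1095, 0.1095, 0.1095, 0.0132, 0.0012]  mean=0.8867  Neff=9.2499  idx=[0, 1, 2, 2, 3, 4, 5, 6, 7, 7, 8]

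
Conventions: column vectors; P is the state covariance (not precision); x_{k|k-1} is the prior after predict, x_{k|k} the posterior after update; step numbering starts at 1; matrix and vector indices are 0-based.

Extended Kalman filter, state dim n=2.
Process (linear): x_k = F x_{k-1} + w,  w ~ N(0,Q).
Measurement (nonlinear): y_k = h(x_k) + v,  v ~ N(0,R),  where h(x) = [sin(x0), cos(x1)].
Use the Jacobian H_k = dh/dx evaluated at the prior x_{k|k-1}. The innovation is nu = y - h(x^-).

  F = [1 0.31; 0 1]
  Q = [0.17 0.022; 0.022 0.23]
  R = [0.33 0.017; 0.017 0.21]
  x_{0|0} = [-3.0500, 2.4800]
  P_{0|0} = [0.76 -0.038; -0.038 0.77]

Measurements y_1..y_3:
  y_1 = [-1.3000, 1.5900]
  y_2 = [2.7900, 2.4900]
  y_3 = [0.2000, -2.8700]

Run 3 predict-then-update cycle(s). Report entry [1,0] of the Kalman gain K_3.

step 1: x^-=[-2.2812, 2.4800]  P^-=[0.9804 0.2227; 0.2227 1.0000]  H_jac=[-0.6521 0.0000; 0.0000 -0.6144]  S=[0.7470 0.1062; 0.1062 0.5875]  K=[-0.8446 -0.0802; -0.0469 -1.0373]  nu=[-0.5419, 2.3790]  x^+=[-2.0143, 0.0376]  P^+=[0.4295 0.0508; 0.0508 0.3559]
step 2: x^-=[-2.0026, 0.0376]  P^-=[0.6651 0.1831; 0.1831 0.5859]  H_jac=[-0.4185 0.0000; 0.0000 -0.0376]  S=[0.4465 0.0199; 0.0199 0.2108]  K=[-0.6246 0.0263; -0.1677 -0.0886]  nu=[3.6982, 1.4907]  x^+=[-4.2735, -0.7146]  P^+=[0.4914 0.1358; 0.1358 0.5711]
step 3: x^-=[-4.4951, -0.7146]  P^-=[0.8005 0.3348; 0.3348 0.8011]  H_jac=[-0.2156 0.0000; 0.0000 0.6553]  S=[0.3672 -0.0303; -0.0303 0.5540]  K=[-0.4393 0.3720; -0.1189 0.9410]  nu=[-0.7765, -3.6254]  x^+=[-5.5027, -4.0339]  P^+=[0.6430 0.1078; 0.1078 0.2985]

K[1,0] = -0.1189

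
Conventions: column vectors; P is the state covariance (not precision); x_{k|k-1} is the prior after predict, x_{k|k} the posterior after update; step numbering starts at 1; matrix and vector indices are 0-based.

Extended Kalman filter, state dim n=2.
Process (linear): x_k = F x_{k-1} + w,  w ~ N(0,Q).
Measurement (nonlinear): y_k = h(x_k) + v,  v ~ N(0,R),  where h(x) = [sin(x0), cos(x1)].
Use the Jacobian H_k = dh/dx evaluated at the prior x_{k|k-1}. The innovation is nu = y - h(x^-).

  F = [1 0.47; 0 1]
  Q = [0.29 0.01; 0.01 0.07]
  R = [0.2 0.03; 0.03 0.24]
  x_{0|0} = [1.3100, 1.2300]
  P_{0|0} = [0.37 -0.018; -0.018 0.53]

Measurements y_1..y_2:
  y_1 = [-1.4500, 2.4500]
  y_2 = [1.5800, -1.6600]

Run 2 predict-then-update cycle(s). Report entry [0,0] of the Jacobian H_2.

step 1: x^-=[1.8881, 1.2300]  P^-=[0.7602 0.2411; 0.2411 0.6000]  H_jac=[-0.3120 0.0000; 0.0000 -0.9425]  S=[0.2740 0.1009; 0.1009 0.7730]  K=[-0.7956 -0.1901; -0.0054 -0.7309]  nu=[-2.4001, 2.1158]  x^+=[3.3953, -0.3034]  P^+=[0.5283 0.0737; 0.0737 0.1863]
step 2: x^-=[3.2527, -0.3034]  P^-=[0.9287 0.1713; 0.1713 0.2563]  H_jac=[-0.9938 0.0000; 0.0000 0.2988]  S=[1.1173 -0.0209; -0.0209 0.2629]  K=[-0.8237 0.1293; -0.1471 0.2796]  nu=[1.6909, -2.6143]  x^+=[1.5219, -1.2832]  P^+=[0.1619 0.0212; 0.0212 0.2098]

H_jac[0,0] = -0.9938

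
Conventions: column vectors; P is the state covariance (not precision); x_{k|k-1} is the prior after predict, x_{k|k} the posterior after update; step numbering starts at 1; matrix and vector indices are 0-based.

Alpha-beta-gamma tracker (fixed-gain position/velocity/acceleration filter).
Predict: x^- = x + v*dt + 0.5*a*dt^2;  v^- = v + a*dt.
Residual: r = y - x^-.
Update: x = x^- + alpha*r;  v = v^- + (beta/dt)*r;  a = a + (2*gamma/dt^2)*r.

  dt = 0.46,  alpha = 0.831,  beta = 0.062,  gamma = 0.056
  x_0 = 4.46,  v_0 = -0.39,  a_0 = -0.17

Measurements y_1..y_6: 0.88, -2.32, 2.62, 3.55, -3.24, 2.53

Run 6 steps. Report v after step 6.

v_post = -2.7742

step 1: x_pred=4.2626  r=-3.3826  x^+=1.4517  v^+=-0.9241  a^+=-1.9604
step 2: x_pred=0.8192  r=-3.1392  x^+=-1.7895  v^+=-2.2490  a^+=-3.6220
step 3: x_pred=-3.2072  r=5.8272  x^+=1.6352  v^+=-3.1297  a^+=-0.5376
step 4: x_pred=0.1386  r=3.4114  x^+=2.9735  v^+=-2.9172  a^+=1.2680
step 5: x_pred=1.7657  r=-5.0057  x^+=-2.3940  v^+=-3.0086  a^+=-1.3815
step 6: x_pred=-3.9242  r=6.4542  x^+=1.4392  v^+=-2.7742  a^+=2.0347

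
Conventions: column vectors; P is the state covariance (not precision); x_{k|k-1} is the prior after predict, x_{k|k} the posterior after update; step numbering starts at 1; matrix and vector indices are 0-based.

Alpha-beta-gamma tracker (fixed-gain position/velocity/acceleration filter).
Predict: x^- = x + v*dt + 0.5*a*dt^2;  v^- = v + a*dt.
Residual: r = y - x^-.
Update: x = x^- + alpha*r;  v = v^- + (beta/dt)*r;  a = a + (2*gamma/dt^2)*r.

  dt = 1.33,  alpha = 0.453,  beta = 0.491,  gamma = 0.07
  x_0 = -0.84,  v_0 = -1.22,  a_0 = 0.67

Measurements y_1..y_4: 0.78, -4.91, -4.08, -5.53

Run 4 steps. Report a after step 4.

a_post = 0.0711

step 1: x_pred=-1.8700  r=2.6500  x^+=-0.6696  v^+=0.6494  a^+=0.8797
step 2: x_pred=0.9722  r=-5.8822  x^+=-1.6924  v^+=-0.3521  a^+=0.4142
step 3: x_pred=-1.7944  r=-2.2856  x^+=-2.8298  v^+=-0.6450  a^+=0.2333
step 4: x_pred=-3.4813  r=-2.0487  x^+=-4.4094  v^+=-1.0911  a^+=0.0711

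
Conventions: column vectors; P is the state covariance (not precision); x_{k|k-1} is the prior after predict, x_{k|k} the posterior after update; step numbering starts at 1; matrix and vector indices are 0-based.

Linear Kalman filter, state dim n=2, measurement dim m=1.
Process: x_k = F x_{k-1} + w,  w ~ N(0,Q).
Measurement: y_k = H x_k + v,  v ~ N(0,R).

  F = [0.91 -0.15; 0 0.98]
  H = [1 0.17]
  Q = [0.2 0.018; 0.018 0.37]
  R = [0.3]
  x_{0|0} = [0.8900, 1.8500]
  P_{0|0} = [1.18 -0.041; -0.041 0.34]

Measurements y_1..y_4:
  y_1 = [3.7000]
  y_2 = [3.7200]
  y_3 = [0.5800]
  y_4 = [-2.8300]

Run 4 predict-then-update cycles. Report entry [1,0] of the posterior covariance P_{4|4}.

P_post[1,0] = -0.3365

step 1: x^-=[0.5324, 1.8130]  P^-=[1.1960 -0.0685; -0.0685 0.6965]  S=[1.4928]  K=[0.7934; 0.0334]  nu=[2.8594]  x^+=[2.8009, 1.9085]  P^+=[0.2564 -0.1081; -0.1081 0.6949]
step 2: x^-=[2.2626, 1.8703]  P^-=[0.4575 -0.1806; -0.1806 1.0374]  S=[0.7261]  K=[0.5878; -0.0058]  nu=[1.1395]  x^+=[2.9323, 1.8637]  P^+=[0.2066 -0.1781; -0.1781 1.0373]
step 3: x^-=[2.3889, 1.8265]  P^-=[0.4431 -0.2933; -0.2933 1.3663]  S=[0.6828]  K=[0.5758; -0.0894]  nu=[-2.1194]  x^+=[1.1685, 2.0159]  P^+=[0.2166 -0.2582; -0.2582 1.3608]
step 4: x^-=[0.7609, 1.9756]  P^-=[0.4805 -0.4123; -0.4123 1.6769]  S=[0.6888]  K=[0.5958; -0.1846]  nu=[-3.9268]  x^+=[-1.5788, 2.7007]  P^+=[0.2360 -0.3365; -0.3365 1.6534]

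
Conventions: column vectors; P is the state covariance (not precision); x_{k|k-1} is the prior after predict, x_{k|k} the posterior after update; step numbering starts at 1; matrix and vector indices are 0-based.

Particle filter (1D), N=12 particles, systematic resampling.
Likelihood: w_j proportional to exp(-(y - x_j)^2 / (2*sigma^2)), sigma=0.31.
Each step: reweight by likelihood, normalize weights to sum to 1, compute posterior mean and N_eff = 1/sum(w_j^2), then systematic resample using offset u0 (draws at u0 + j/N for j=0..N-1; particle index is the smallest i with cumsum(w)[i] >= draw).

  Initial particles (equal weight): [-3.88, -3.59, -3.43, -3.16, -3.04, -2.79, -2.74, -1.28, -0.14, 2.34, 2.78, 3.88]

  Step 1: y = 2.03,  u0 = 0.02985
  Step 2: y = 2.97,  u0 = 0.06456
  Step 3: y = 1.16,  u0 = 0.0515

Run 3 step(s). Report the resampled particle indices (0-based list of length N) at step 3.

step 1: w=[0.0000, 0.0000, 0.0000, 0.0000, 0.0000, 0.0000, 0.0000, 0.0000, 0.0000, 0.9188, 0.0812, 0.0000]  mean=2.3757  Neff=1.1753  idx=[9, 9, 9, 9, 9, 9, 9, 9, 9, 9, 9, 10]
step 2: w=[0.0570, 0.0570, 0.0570, 0.0570, 0.0570, 0.0570, 0.0570, 0.0570, 0.0570, 0.0570, 0.0570, 0.3727]  mean=2.5040  Neff=5.7250  idx=[1, 2, 4, 5, 6, 8, 9, 11, 11, 11, 11, 11]
step 3: w=[0.1427, 0.1427, 0.1427, 0.1427, 0.1427, 0.1427, 0.1427, 0.0002, 0.0002, 0.0002, 0.0002, 0.0002]  mean=2.3405  Neff=7.0164  idx=[0, 0, 1, 2, 2, 3, 3, 4, 5, 5, 6, 6]

resampled_idx = [0, 0, 1, 2, 2, 3, 3, 4, 5, 5, 6, 6]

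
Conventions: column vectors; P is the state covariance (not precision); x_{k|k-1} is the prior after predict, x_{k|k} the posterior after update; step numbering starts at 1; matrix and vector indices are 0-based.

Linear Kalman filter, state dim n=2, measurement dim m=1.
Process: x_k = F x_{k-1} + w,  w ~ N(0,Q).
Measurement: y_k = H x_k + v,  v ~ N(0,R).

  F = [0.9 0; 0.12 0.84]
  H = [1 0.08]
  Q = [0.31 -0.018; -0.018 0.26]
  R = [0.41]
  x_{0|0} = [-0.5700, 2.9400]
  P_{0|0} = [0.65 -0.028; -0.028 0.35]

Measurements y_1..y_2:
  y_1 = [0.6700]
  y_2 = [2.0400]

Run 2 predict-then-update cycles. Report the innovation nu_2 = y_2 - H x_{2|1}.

step 1: x^-=[-0.5130, 2.4012]  P^-=[0.8365 0.0310; 0.0310 0.5107]  S=[1.2547]  K=[0.6687; 0.0573]  nu=[0.9909]  x^+=[0.1496, 2.4580]  P^+=[0.2755 -0.0170; -0.0170 0.5066]
step 2: x^-=[0.1346, 2.0826]  P^-=[0.5332 -0.0011; -0.0011 0.6180]  S=[0.9469]  K=[0.5629; 0.0510]  nu=[1.7388]  x^+=[1.1134, 2.1714]  P^+=[0.2331 -0.0283; -0.0283 0.6155]

innov = [1.7388]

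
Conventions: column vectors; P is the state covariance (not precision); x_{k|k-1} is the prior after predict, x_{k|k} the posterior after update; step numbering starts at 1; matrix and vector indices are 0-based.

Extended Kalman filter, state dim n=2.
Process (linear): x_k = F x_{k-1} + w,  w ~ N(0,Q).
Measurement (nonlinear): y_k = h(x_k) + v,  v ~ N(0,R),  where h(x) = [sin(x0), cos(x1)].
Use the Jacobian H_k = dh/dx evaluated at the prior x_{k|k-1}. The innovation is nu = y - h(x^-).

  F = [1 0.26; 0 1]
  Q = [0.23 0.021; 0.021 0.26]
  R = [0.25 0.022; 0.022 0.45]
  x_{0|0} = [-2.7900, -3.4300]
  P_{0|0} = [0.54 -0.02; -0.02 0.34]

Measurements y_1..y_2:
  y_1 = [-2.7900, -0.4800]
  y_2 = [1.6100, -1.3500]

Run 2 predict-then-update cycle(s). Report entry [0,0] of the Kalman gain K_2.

step 1: x^-=[-3.6818, -3.4300]  P^-=[0.7826 0.0894; 0.0894 0.6000]  H_jac=[-0.8576 0.0000; 0.0000 -0.2844]  S=[0.8256 0.0438; 0.0438 0.4985]  K=[-0.8140 0.0205; -0.0751 -0.3357]  nu=[-3.3043, 0.4787]  x^+=[-0.9822, -3.3427]  P^+=[0.2368 0.0305; 0.0305 0.5370]
step 2: x^-=[-1.8513, -3.3427]  P^-=[0.5189 0.1911; 0.1911 0.7970]  H_jac=[-0.2768 0.0000; 0.0000 -0.1998]  S=[0.2898 0.0326; 0.0326 0.4818]  K=[-0.4905 -0.0461; -0.1465 -0.3205]  nu=[2.5709, -0.3702]  x^+=[-3.0954, -3.6008]  P^+=[0.4467 0.1578; 0.1578 0.7382]

K[0,0] = -0.4905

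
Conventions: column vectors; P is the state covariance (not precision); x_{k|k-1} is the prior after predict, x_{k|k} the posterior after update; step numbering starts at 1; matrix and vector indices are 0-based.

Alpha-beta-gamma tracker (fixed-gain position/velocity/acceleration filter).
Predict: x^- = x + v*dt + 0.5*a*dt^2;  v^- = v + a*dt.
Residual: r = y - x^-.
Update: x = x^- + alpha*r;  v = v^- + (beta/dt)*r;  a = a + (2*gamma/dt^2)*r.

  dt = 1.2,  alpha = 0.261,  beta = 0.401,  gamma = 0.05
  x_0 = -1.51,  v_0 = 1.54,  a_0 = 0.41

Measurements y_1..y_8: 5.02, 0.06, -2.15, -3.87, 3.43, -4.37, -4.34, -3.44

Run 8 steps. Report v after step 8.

step 1: x_pred=0.6332  r=4.3868  x^+=1.7782  v^+=3.4979  a^+=0.7146
step 2: x_pred=6.4902  r=-6.4302  x^+=4.8119  v^+=2.2067  a^+=0.2681
step 3: x_pred=7.6530  r=-9.8030  x^+=5.0944  v^+=-0.7474  a^+=-0.4127
step 4: x_pred=3.9004  r=-7.7704  x^+=1.8724  v^+=-3.8392  a^+=-0.9523
step 5: x_pred=-3.4204  r=6.8504  x^+=-1.6324  v^+=-2.6928  a^+=-0.4766
step 6: x_pred=-5.2069  r=0.8369  x^+=-4.9885  v^+=-2.9850  a^+=-0.4184
step 7: x_pred=-8.8718  r=4.5318  x^+=-7.6890  v^+=-1.9728  a^+=-0.1037
step 8: x_pred=-10.1310  r=6.6910  x^+=-8.3847  v^+=0.1386  a^+=0.3609

v_post = 0.1386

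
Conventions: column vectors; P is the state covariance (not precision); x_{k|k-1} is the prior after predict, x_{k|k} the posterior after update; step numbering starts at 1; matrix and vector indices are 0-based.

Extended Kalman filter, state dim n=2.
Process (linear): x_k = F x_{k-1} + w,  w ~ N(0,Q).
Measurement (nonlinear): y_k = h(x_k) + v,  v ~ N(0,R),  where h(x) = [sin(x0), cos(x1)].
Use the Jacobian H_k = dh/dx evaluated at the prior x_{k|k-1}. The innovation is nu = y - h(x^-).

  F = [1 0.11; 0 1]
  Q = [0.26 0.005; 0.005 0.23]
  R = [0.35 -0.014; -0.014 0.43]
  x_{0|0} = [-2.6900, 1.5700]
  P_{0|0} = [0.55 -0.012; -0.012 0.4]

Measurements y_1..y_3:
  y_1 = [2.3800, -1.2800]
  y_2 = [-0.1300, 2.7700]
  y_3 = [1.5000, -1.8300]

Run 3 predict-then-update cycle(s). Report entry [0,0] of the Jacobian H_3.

step 1: x^-=[-2.5173, 1.5700]  P^-=[0.8122 0.0370; 0.0370 0.6300]  H_jac=[-0.8114 0.0000; 0.0000 -1.0000]  S=[0.8847 0.0160; 0.0160 1.0600]  K=[-0.7445 -0.0237; -0.0232 -0.5940]  nu=[2.9645, -1.2808]  x^+=[-4.6940, 2.2621]  P^+=[0.3207 -0.0003; -0.0003 0.2551]
step 2: x^-=[-4.4451, 2.2621]  P^-=[0.5838 0.0328; 0.0328 0.4851]  H_jac=[-0.2641 0.0000; 0.0000 -0.7704]  S=[0.3907 -0.0073; -0.0073 0.7179]  K=[-0.3953 -0.0392; -0.0319 -0.5209]  nu=[-1.0945, 3.4075]  x^+=[-4.1462, 0.5221]  P^+=[0.5218 0.0147; 0.0147 0.2901]
step 3: x^-=[-4.0888, 0.5221]  P^-=[0.7886 0.0516; 0.0516 0.5201]  H_jac=[-0.5840 0.0000; 0.0000 -0.4987]  S=[0.6189 0.0010; 0.0010 0.5594]  K=[-0.7440 -0.0447; -0.0479 -0.4636]  nu=[0.6882, -2.6968]  x^+=[-4.4804, 1.7394]  P^+=[0.4448 0.0176; 0.0176 0.3984]

H_jac[0,0] = -0.5840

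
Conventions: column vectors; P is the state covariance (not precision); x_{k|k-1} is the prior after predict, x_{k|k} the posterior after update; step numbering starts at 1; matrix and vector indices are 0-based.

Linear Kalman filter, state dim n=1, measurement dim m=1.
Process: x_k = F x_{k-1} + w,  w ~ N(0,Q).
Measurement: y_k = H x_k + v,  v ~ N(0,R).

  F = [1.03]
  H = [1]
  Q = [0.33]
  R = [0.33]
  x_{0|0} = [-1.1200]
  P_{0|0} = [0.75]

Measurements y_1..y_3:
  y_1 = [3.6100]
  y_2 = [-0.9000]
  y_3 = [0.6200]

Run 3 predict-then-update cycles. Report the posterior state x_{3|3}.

x_post = [0.5207]

step 1: x^-=[-1.1536]  P^-=[1.1257]  S=[1.4557]  K=[0.7733]  nu=[4.7636]  x^+=[2.5301]  P^+=[0.2552]
step 2: x^-=[2.6060]  P^-=[0.6007]  S=[0.9307]  K=[0.6454]  nu=[-3.5060]  x^+=[0.3431]  P^+=[0.2130]
step 3: x^-=[0.3534]  P^-=[0.5560]  S=[0.8860]  K=[0.6275]  nu=[0.2666]  x^+=[0.5207]  P^+=[0.2071]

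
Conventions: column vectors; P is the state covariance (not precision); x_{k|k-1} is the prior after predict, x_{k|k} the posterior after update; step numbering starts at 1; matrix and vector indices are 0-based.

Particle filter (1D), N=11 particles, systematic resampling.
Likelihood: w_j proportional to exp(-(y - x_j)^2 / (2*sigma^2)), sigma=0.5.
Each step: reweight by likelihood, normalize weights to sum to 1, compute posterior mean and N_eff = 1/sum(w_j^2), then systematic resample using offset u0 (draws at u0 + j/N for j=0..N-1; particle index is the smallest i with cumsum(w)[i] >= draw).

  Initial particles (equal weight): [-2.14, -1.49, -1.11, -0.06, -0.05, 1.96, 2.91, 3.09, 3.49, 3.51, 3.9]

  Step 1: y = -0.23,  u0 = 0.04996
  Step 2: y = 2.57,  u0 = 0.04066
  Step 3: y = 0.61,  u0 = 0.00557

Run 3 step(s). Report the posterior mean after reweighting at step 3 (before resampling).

post_mean = -0.0545

step 1: w=[0.0003, 0.0196, 0.0995, 0.4418, 0.4388, 0.0000, 0.0000, 0.0000, 0.0000, 0.0000, 0.0000]  mean=-0.1886  Neff=2.5124  idx=[2, 3, 3, 3, 3, 3, 4, 4, 4, 4, 4]
step 2: w=[0.0000, 0.0948, 0.0948, 0.0948, 0.0948, 0.0948, 0.1052, 0.1052, 0.1052, 0.1052, 0.1052]  mean=-0.0547  Neff=9.9726  idx=[1, 2, 3, 4, 5, 6, 7, 7, 8, 9, 10]
step 3: w=[0.0896, 0.0896, 0.0896, 0.0896, 0.0896, 0.0920, 0.0920, 0.0920, 0.0920, 0.0920, 0.0920]  mean=-0.0545  Neff=10.9981  idx=[0, 1, 2, 3, 4, 5, 6, 7, 8, 9, 10]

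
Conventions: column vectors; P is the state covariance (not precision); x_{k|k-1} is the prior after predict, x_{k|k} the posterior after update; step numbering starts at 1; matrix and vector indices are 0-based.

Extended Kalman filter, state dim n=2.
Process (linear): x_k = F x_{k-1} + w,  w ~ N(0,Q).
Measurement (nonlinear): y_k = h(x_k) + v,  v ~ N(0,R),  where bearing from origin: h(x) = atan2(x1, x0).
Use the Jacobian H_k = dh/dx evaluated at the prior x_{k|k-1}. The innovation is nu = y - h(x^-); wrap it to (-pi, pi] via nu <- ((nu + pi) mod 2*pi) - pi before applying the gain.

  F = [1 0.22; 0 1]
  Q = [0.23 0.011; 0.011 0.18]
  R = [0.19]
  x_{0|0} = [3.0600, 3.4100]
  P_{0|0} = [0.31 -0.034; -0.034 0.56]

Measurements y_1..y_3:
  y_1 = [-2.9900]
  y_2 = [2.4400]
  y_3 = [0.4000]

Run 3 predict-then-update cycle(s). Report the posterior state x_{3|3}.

x_post = [4.8342, 4.9329]

step 1: x^-=[3.8102, 3.4100]  P^-=[0.5521 0.1002; 0.1002 0.7400]  H_jac=[-0.1304 0.1457]  S=[0.2113]  K=[-0.2717; 0.4485]  nu=[2.5632]  x^+=[3.1138, 4.5596]  P^+=[0.5365 0.1259; 0.1259 0.6975]
step 2: x^-=[4.1169, 4.5596]  P^-=[0.8557 0.2904; 0.2904 0.8775]  H_jac=[-0.1208 0.1091]  S=[0.2053]  K=[-0.3493; 0.2954]  nu=[1.6036]  x^+=[3.5567, 5.0333]  P^+=[0.8307 0.3116; 0.3116 0.8596]
step 3: x^-=[4.6641, 5.0333]  P^-=[1.2394 0.5117; 0.5117 1.0396]  H_jac=[-0.1069 0.0991]  S=[0.2035]  K=[-0.4019; 0.2372]  nu=[-0.4235]  x^+=[4.8342, 4.9329]  P^+=[1.2065 0.5311; 0.5311 1.0281]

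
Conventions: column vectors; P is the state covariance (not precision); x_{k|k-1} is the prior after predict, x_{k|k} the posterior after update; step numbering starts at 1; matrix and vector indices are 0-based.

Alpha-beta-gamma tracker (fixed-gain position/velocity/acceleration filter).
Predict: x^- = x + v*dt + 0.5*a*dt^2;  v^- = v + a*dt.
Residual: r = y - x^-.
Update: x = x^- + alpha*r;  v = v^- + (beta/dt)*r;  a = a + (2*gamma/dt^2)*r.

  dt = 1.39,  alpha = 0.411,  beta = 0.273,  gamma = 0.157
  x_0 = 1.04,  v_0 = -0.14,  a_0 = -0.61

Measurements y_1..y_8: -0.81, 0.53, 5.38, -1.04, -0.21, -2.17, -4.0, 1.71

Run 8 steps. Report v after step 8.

v_post = -2.4150

step 1: x_pred=0.2561  r=-1.0661  x^+=-0.1821  v^+=-1.1973  a^+=-0.7833
step 2: x_pred=-2.6030  r=3.1330  x^+=-1.3153  v^+=-1.6707  a^+=-0.2741
step 3: x_pred=-3.9024  r=9.2824  x^+=-0.0873  v^+=-0.2286  a^+=1.2344
step 4: x_pred=0.7874  r=-1.8274  x^+=0.0364  v^+=1.1284  a^+=0.9375
step 5: x_pred=2.5104  r=-2.7204  x^+=1.3923  v^+=1.8971  a^+=0.4953
step 6: x_pred=4.5078  r=-6.6778  x^+=1.7633  v^+=1.2741  a^+=-0.5899
step 7: x_pred=2.9644  r=-6.9644  x^+=0.1020  v^+=-0.9137  a^+=-1.7218
step 8: x_pred=-2.8314  r=4.5414  x^+=-0.9649  v^+=-2.4150  a^+=-0.9837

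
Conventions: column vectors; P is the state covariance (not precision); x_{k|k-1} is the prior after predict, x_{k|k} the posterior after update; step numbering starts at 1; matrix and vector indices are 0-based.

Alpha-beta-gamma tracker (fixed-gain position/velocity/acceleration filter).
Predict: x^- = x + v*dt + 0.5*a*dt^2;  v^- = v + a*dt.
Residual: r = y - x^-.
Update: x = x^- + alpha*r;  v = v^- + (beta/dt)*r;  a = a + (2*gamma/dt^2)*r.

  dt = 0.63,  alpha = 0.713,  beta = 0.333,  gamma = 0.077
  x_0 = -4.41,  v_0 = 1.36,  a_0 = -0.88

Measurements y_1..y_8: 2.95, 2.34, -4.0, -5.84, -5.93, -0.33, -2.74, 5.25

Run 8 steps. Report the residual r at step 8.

step 1: x_pred=-3.7278  r=6.6778  x^+=1.0335  v^+=4.3353  a^+=1.7110
step 2: x_pred=4.1043  r=-1.7643  x^+=2.8463  v^+=4.4807  a^+=1.0265
step 3: x_pred=5.8729  r=-9.8729  x^+=-1.1665  v^+=-0.0911  a^+=-2.8043
step 4: x_pred=-1.7804  r=-4.0596  x^+=-4.6749  v^+=-4.0036  a^+=-4.3794
step 5: x_pred=-8.0663  r=2.1363  x^+=-6.5431  v^+=-5.6335  a^+=-3.5505
step 6: x_pred=-10.7968  r=10.4668  x^+=-3.3340  v^+=-2.3379  a^+=0.5106
step 7: x_pred=-4.7055  r=1.9655  x^+=-3.3041  v^+=-0.9773  a^+=1.2733
step 8: x_pred=-3.6671  r=8.9171  x^+=2.6908  v^+=4.5382  a^+=4.7332

resid = 8.9171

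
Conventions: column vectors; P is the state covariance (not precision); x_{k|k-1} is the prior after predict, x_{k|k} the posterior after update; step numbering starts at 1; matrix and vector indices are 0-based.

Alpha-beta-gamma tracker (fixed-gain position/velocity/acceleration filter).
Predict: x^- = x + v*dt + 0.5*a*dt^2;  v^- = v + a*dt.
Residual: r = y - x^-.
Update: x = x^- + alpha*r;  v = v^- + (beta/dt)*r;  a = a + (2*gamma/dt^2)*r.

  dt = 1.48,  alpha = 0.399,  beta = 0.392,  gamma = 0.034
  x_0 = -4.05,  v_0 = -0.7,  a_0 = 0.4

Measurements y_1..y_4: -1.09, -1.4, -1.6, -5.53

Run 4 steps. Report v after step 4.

step 1: x_pred=-4.6479  r=3.5579  x^+=-3.2283  v^+=0.8344  a^+=0.5105
step 2: x_pred=-1.4344  r=0.0344  x^+=-1.4207  v^+=1.5990  a^+=0.5115
step 3: x_pred=1.5060  r=-3.1060  x^+=0.2667  v^+=1.5333  a^+=0.4151
step 4: x_pred=2.9907  r=-8.5207  x^+=-0.4091  v^+=-0.1091  a^+=0.1506

v_post = -0.1091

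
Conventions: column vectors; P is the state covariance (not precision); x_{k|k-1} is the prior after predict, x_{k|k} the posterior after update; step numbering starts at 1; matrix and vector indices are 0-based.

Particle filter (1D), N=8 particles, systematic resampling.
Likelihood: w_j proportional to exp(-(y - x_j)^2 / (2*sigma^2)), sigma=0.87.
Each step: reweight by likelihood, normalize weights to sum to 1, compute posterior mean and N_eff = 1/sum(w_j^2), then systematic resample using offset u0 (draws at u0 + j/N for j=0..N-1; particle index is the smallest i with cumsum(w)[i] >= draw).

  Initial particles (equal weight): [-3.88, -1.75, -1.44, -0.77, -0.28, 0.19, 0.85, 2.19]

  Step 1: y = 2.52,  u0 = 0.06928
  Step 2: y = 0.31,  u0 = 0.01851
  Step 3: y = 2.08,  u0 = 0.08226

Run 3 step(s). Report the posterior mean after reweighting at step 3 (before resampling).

post_mean = 1.6780

step 1: w=[0.0000, 0.0000, 0.0000, 0.0007, 0.0050, 0.0247, 0.1411, 0.8285]  mean=1.9371  Neff=1.4145  idx=[6, 7, 7, 7, 7, 7, 7, 7]
step 2: w=[0.5489, 0.0644, 0.0644, 0.0644, 0.0644, 0.0644, 0.0644, 0.0644]  mean=1.4545  Neff=3.0269  idx=[0, 0, 0, 0, 0, 2, 4, 6]
step 3: w=[0.0764, 0.0764, 0.0764, 0.0764, 0.0764, 0.2060, 0.2060, 0.2060]  mean=1.6780  Neff=6.3913  idx=[1, 2, 4, 5, 5, 6, 7, 7]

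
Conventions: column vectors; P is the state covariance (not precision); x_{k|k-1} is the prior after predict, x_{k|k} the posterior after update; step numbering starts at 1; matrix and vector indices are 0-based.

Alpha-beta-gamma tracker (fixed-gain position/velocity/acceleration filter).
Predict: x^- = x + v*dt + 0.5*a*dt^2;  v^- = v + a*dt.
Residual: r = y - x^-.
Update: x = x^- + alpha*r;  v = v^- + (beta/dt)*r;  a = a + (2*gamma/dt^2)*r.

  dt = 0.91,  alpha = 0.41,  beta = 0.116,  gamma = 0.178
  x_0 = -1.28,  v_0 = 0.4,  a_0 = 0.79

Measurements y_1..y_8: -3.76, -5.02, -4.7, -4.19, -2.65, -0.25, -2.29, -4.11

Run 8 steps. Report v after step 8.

step 1: x_pred=-0.5889  r=-3.1711  x^+=-1.8891  v^+=0.7147  a^+=-0.5733
step 2: x_pred=-1.4761  r=-3.5439  x^+=-2.9291  v^+=-0.2587  a^+=-2.0968
step 3: x_pred=-4.0327  r=-0.6673  x^+=-4.3063  v^+=-2.2519  a^+=-2.3837
step 4: x_pred=-7.3425  r=3.1525  x^+=-6.0500  v^+=-4.0192  a^+=-1.0284
step 5: x_pred=-10.1332  r=7.4832  x^+=-7.0651  v^+=-4.0011  a^+=2.1886
step 6: x_pred=-9.7999  r=9.5499  x^+=-5.8845  v^+=-0.7921  a^+=6.2941
step 7: x_pred=-3.9992  r=1.7092  x^+=-3.2984  v^+=5.1534  a^+=7.0289
step 8: x_pred=4.3015  r=-8.4115  x^+=0.8528  v^+=10.4775  a^+=3.4128

v_post = 10.4775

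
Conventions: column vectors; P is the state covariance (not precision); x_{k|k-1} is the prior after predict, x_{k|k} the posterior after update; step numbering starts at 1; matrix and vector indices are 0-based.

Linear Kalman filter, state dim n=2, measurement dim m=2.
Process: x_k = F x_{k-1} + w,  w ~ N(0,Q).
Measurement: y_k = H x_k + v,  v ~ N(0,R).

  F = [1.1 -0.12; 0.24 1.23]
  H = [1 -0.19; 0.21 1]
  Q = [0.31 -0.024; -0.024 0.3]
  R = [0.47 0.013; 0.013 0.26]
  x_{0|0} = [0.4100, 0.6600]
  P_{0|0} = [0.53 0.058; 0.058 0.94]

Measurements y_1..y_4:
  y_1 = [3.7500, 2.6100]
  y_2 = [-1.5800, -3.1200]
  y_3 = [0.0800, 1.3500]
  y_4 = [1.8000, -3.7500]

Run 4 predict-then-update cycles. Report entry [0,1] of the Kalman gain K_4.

step 1: x^-=[0.3718, 0.9102]  P^-=[0.9495 0.0540; 0.0540 1.7869]  S=[1.4635 -0.0753; -0.0753 2.1114]  K=[0.6492 0.1431; -0.1516 0.8463]  nu=[3.5511, 1.6217]  x^+=[2.9092, 1.7444]  P^+=[0.3035 -0.0181; -0.0181 0.2219]
step 2: x^-=[2.9908, 2.8438]  P^-=[0.6852 -0.0006; -0.0006 0.6424]  S=[1.1786 0.0343; 0.0343 0.9324]  K=[0.5776 0.1325; -0.1242 0.6934]  nu=[-4.0305, -6.5918]  x^+=[-0.2106, -1.2267]  P^+=[0.2704 -0.0148; -0.0148 0.1818]
step 3: x^-=[-0.0844, -1.5593]  P^-=[0.6437 0.0009; 0.0009 0.5819]  S=[1.1344 0.0385; 0.0385 0.8706]  K=[0.5628 0.1314; -0.1195 0.6738]  nu=[-0.1319, 2.9271]  x^+=[0.2261, 0.4288]  P^+=[0.2636 -0.0139; -0.0139 0.1766]
step 4: x^-=[0.1972, 0.5816]  P^-=[0.6352 0.0012; 0.0012 0.5741]  S=[1.1255 0.0384; 0.0384 0.8626]  K=[0.5597 0.1311; -0.1188 0.6711]  nu=[1.7133, -4.3730]  x^+=[0.5830, -2.5568]  P^+=[0.2622 -0.0137; -0.0137 0.1758]

K[0,1] = 0.1311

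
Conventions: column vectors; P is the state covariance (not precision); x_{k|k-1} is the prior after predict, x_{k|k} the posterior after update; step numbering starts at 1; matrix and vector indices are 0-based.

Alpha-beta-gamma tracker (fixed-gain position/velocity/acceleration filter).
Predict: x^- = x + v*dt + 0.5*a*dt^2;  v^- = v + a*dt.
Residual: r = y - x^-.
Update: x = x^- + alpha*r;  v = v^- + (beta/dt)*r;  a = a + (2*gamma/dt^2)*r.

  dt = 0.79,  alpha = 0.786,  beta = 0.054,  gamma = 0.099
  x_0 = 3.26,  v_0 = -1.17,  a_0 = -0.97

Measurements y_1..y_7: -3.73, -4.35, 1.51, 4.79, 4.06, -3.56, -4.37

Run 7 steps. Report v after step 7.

step 1: x_pred=2.0330  r=-5.7630  x^+=-2.4967  v^+=-2.3302  a^+=-2.7984
step 2: x_pred=-5.2108  r=0.8608  x^+=-4.5342  v^+=-4.4821  a^+=-2.5253
step 3: x_pred=-8.8631  r=10.3731  x^+=-0.7098  v^+=-5.7680  a^+=0.7657
step 4: x_pred=-5.0276  r=9.8176  x^+=2.6890  v^+=-4.4920  a^+=3.8804
step 5: x_pred=0.3512  r=3.7088  x^+=3.2663  v^+=-1.1730  a^+=5.0570
step 6: x_pred=3.9177  r=-7.4777  x^+=-1.9598  v^+=2.3109  a^+=2.6847
step 7: x_pred=0.7036  r=-5.0736  x^+=-3.2843  v^+=4.0850  a^+=1.0750

v_post = 4.0850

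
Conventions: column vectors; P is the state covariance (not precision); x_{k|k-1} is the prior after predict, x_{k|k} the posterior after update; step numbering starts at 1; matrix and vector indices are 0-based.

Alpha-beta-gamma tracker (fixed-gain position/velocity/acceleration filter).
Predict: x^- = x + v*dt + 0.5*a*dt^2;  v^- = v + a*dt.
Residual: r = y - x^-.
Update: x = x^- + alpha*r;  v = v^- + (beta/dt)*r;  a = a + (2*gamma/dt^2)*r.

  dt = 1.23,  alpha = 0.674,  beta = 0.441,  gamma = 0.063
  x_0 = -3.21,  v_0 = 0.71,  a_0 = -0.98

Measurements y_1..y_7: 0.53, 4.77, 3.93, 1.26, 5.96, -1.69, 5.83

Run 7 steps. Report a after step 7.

a_post = -0.0072

step 1: x_pred=-3.0780  r=3.6080  x^+=-0.6462  v^+=0.7982  a^+=-0.6795
step 2: x_pred=-0.1784  r=4.9484  x^+=3.1568  v^+=1.7366  a^+=-0.2674
step 3: x_pred=5.0906  r=-1.1606  x^+=4.3083  v^+=0.9916  a^+=-0.3640
step 4: x_pred=5.2526  r=-3.9926  x^+=2.5616  v^+=-0.8877  a^+=-0.6966
step 5: x_pred=0.9429  r=5.0171  x^+=4.3244  v^+=0.0544  a^+=-0.2787
step 6: x_pred=4.1805  r=-5.8705  x^+=0.2238  v^+=-2.3932  a^+=-0.7676
step 7: x_pred=-3.3006  r=9.1306  x^+=2.8534  v^+=-0.0638  a^+=-0.0072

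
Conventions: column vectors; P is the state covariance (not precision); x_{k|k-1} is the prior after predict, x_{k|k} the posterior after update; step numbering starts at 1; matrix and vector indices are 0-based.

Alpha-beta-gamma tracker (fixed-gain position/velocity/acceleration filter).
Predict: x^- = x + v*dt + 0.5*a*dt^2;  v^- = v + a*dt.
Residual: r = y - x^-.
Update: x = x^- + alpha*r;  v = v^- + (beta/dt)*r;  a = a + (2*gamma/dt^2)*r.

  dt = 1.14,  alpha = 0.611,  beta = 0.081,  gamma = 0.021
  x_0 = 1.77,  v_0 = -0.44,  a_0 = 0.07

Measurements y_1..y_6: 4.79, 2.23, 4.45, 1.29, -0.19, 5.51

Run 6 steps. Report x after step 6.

step 1: x_pred=1.3139  r=3.4761  x^+=3.4378  v^+=-0.1132  a^+=0.1823
step 2: x_pred=3.4272  r=-1.1972  x^+=2.6957  v^+=0.0096  a^+=0.1436
step 3: x_pred=2.8000  r=1.6500  x^+=3.8081  v^+=0.2906  a^+=0.1970
step 4: x_pred=4.2674  r=-2.9774  x^+=2.4482  v^+=0.3036  a^+=0.1008
step 5: x_pred=2.8598  r=-3.0498  x^+=0.9964  v^+=0.2017  a^+=0.0022
step 6: x_pred=1.2278  r=4.2822  x^+=3.8442  v^+=0.5085  a^+=0.1406

x_post = 3.8442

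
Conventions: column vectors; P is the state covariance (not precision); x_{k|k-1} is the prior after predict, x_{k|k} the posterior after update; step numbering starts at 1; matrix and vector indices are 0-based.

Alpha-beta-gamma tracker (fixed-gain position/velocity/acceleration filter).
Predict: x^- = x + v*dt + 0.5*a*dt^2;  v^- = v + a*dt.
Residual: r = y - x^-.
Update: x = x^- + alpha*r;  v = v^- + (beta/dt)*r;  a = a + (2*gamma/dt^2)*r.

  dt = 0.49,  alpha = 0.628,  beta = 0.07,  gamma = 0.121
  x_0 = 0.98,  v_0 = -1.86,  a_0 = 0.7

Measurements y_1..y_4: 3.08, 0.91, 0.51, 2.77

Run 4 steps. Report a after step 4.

step 1: x_pred=0.1526  r=2.9274  x^+=1.9910  v^+=-1.0988  a^+=3.6505
step 2: x_pred=1.8909  r=-0.9809  x^+=1.2749  v^+=0.5498  a^+=2.6619
step 3: x_pred=1.8639  r=-1.3539  x^+=1.0136  v^+=1.6608  a^+=1.2973
step 4: x_pred=1.9832  r=0.7868  x^+=2.4773  v^+=2.4089  a^+=2.0904

a_post = 2.0904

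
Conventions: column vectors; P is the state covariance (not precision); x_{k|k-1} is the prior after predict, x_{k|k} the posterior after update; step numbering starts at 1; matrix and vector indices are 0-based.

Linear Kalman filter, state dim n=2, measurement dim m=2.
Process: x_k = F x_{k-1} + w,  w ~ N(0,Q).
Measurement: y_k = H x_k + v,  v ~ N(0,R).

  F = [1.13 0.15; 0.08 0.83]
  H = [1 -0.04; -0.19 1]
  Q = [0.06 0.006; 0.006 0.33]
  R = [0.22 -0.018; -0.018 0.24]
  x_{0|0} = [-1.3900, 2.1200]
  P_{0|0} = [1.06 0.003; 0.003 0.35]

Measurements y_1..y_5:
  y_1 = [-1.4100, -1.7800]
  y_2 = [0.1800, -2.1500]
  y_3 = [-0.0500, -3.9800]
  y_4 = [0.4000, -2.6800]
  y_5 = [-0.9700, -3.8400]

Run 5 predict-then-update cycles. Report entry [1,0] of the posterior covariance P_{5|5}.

P_post[1,0] = 0.0207

step 1: x^-=[-1.2527, 1.6484]  P^-=[1.4224 0.1482; 0.1482 0.5783]  S=[1.6315 -0.1620; -0.1620 0.8133]  K=[0.8705 0.0234; 0.1468 0.7056]  nu=[-0.0914, -3.6664]  x^+=[-1.4180, -0.9522]  P^+=[0.1922 0.0265; 0.0265 0.1717]
step 2: x^-=[-1.7452, -0.9038]  P^-=[0.3182 0.0699; 0.0699 0.4531]  S=[0.5333 -0.0262; -0.0262 0.6780]  K=[0.5932 0.0368; 0.1291 0.6536]  nu=[1.8891, -1.5778]  x^+=[-0.6827, -1.6912]  P^+=[0.1308 0.0230; 0.0230 0.1589]
step 3: x^-=[-1.0251, -1.4583]  P^-=[0.2383 0.0595; 0.0595 0.4434]  S=[0.4543 -0.0211; -0.0211 0.6694]  K=[0.5211 0.0376; 0.1220 0.6493]  nu=[0.9168, -2.7165]  x^+=[-0.6495, -3.1103]  P^+=[0.1148 0.0215; 0.0215 0.1577]
step 4: x^-=[-1.2005, -2.6335]  P^-=[0.2175 0.0564; 0.0564 0.4422]  S=[0.4337 -0.0202; -0.0202 0.6687]  K=[0.4980 0.0376; 0.1195 0.6490]  nu=[1.4951, -0.2746]  x^+=[-0.4662, -2.6331]  P^+=[0.1097 0.0209; 0.0209 0.1576]
step 5: x^-=[-0.9218, -2.2228]  P^-=[0.2107 0.0554; 0.0554 0.4420]  S=[0.4270 -0.0199; -0.0199 0.6686]  K=[0.4901 0.0376; 0.1186 0.6489]  nu=[-0.1371, -1.7924]  x^+=[-1.0563, -3.4021]  P^+=[0.1080 0.0207; 0.0207 0.1575]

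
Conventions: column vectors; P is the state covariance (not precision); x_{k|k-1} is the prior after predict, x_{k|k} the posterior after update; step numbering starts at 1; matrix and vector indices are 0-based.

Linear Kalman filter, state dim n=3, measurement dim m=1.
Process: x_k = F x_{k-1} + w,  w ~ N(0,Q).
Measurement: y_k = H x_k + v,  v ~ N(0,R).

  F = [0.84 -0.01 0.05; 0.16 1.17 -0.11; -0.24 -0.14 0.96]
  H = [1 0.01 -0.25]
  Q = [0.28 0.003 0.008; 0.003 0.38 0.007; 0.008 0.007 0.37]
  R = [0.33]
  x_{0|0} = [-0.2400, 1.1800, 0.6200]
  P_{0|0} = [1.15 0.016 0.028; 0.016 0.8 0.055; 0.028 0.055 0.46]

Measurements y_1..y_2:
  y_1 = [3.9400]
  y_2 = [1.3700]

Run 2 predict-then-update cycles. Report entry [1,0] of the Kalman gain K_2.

step 1: x^-=[-0.1824, 1.2740, 0.4876]  P^-=[1.0947 0.1623 -0.1812; 0.1623 1.5010 -0.1540; -0.1812 -0.1540 0.8492]  S=[1.5725]  K=[0.7260; 0.1372; -0.2512]  nu=[4.2316]  x^+=[2.8896, 1.8547, -0.5753]  P^+=[0.2659 0.0056 0.1056; 0.0056 1.4714 -0.0998; 0.1056 -0.0998 0.7500]
step 2: x^-=[2.3800, 2.6956, -1.5055]  P^-=[0.4785 0.0081 0.0774; 0.0081 2.4341 -0.4197; 0.0774 -0.4197 1.0839]  S=[0.8401]  K=[0.5467; 0.1635; -0.2355]  nu=[-1.4133]  x^+=[1.6073, 2.4646, -1.1727]  P^+=[0.2275 -0.0670 0.1855; -0.0670 2.4117 -0.3874; 0.1855 -0.3874 1.0373]

K[1,0] = 0.1635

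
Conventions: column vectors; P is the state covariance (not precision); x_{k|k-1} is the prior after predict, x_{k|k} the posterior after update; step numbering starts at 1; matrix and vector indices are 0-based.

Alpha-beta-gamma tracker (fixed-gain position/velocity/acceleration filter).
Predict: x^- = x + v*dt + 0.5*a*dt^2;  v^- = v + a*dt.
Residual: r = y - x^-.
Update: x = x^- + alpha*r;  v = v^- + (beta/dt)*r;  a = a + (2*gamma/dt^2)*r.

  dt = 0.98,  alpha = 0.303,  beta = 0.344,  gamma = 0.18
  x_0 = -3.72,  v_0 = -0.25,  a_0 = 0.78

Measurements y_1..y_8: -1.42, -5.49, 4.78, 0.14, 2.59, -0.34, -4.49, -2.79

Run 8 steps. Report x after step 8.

x_post = -8.6512

step 1: x_pred=-3.5904  r=2.1704  x^+=-2.9328  v^+=1.2763  a^+=1.5936
step 2: x_pred=-0.9168  r=-4.5732  x^+=-2.3025  v^+=1.2327  a^+=-0.1207
step 3: x_pred=-1.1524  r=5.9324  x^+=0.6451  v^+=3.1968  a^+=2.1031
step 4: x_pred=4.7879  r=-4.6479  x^+=3.3796  v^+=3.6263  a^+=0.3608
step 5: x_pred=7.1067  r=-4.5167  x^+=5.7381  v^+=2.3945  a^+=-1.3322
step 6: x_pred=7.4450  r=-7.7850  x^+=5.0861  v^+=-1.6438  a^+=-4.2504
step 7: x_pred=1.4342  r=-5.9242  x^+=-0.3608  v^+=-7.8887  a^+=-6.4710
step 8: x_pred=-11.1991  r=8.4091  x^+=-8.6512  v^+=-11.2785  a^+=-3.3189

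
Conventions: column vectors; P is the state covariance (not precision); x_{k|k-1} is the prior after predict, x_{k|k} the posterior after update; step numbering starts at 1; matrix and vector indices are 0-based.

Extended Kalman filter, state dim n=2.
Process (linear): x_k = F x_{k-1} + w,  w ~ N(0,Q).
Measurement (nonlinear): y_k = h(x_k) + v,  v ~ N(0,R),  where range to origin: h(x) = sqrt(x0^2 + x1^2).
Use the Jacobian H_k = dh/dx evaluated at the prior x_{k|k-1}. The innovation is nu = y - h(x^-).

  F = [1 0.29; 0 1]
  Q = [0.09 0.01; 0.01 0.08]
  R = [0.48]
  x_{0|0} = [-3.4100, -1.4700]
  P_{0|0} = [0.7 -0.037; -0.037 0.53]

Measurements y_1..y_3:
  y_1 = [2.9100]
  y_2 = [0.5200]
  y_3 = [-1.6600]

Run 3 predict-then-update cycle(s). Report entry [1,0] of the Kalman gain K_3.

K[1,0] = -0.2371

step 1: x^-=[-3.8363, -1.4700]  P^-=[0.8131 0.1267; 0.1267 0.6100]  H_jac=[-0.9338 -0.3578]  S=[1.3518]  K=[-0.5952; -0.2490]  nu=[-1.1983]  x^+=[-3.1230, -1.1716]  P^+=[0.3342 -0.0736; -0.0736 0.5262]
step 2: x^-=[-3.4628, -1.1716]  P^-=[0.4257 0.0890; 0.0890 0.6062]  H_jac=[-0.9472 -0.3205]  S=[0.9783]  K=[-0.4414; -0.2847]  nu=[-3.1357]  x^+=[-2.0788, -0.2788]  P^+=[0.2352 -0.0340; -0.0340 0.5269]
step 3: x^-=[-2.1597, -0.2788]  P^-=[0.3498 0.1288; 0.1288 0.6069]  H_jac=[-0.9918 -0.1280]  S=[0.8667]  K=[-0.4193; -0.2371]  nu=[-3.8376]  x^+=[-0.5507, 0.6309]  P^+=[0.1974 0.0427; 0.0427 0.5582]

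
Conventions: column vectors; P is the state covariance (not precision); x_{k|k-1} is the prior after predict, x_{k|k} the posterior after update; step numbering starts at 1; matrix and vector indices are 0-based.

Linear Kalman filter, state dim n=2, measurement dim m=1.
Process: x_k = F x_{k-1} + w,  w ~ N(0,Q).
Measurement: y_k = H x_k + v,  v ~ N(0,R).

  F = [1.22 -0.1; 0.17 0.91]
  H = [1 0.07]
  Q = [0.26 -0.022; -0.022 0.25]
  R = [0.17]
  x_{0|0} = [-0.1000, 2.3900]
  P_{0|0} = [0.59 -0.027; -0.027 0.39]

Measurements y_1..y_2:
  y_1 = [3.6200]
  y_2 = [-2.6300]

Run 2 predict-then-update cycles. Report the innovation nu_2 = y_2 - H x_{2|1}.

innov = [-6.1935]

step 1: x^-=[-0.3610, 2.1579]  P^-=[1.1486 0.0354; 0.0354 0.5817]  S=[1.3264]  K=[0.8678; 0.0574]  nu=[3.8299]  x^+=[2.9627, 2.3776]  P^+=[0.1497 -0.0307; -0.0307 0.5773]
step 2: x^-=[3.3768, 2.6672]  P^-=[0.4960 -0.0770; -0.0770 0.7229]  S=[0.6588]  K=[0.7448; -0.0401]  nu=[-6.1935]  x^+=[-1.2359, 2.9155]  P^+=[0.1306 -0.0573; -0.0573 0.7218]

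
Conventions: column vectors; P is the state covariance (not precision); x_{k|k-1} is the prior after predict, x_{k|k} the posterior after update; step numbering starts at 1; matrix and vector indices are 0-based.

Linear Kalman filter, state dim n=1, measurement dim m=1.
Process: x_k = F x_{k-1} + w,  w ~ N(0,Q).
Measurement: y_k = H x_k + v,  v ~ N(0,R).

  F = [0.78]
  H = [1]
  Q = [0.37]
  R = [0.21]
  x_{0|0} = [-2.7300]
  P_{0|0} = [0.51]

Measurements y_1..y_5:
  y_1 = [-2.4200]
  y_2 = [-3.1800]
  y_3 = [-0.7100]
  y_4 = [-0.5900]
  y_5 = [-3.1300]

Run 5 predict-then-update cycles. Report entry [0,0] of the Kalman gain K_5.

K[0,0] = 0.6854

step 1: x^-=[-2.1294]  P^-=[0.6803]  S=[0.8903]  K=[0.7641]  nu=[-0.2906]  x^+=[-2.3515]  P^+=[0.1605]
step 2: x^-=[-1.8341]  P^-=[0.4676]  S=[0.6776]  K=[0.6901]  nu=[-1.3459]  x^+=[-2.7629]  P^+=[0.1449]
step 3: x^-=[-2.1551]  P^-=[0.4582]  S=[0.6682]  K=[0.6857]  nu=[1.4451]  x^+=[-1.1642]  P^+=[0.1440]
step 4: x^-=[-0.9081]  P^-=[0.4576]  S=[0.6676]  K=[0.6854]  nu=[0.3181]  x^+=[-0.6900]  P^+=[0.1439]
step 5: x^-=[-0.5382]  P^-=[0.4576]  S=[0.6676]  K=[0.6854]  nu=[-2.5918]  x^+=[-2.3147]  P^+=[0.1439]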